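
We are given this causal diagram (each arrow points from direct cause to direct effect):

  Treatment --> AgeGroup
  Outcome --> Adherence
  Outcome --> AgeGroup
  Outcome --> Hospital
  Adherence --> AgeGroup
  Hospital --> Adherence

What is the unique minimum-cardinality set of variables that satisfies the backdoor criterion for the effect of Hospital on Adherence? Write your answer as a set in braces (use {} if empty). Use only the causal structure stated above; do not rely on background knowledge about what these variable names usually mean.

{Outcome}

Variables eligible for adjustment (non-descendants of Hospital, excluding Hospital and Adherence): {Outcome, Treatment}.
Backdoor paths from Hospital to Adherence:
  P1: Hospital <- Outcome -> Adherence
  P2: Hospital <- Outcome -> AgeGroup <- Adherence
The empty set is not sufficient: P1 (Hospital <- Outcome -> Adherence) has no collider blocking it and no conditioned non-collider, so it is open.
Try {Outcome}:
  P1: blocked at fork node Outcome ∈ conditioning set.
  P2: blocked at fork node Outcome ∈ conditioning set.
{Outcome} contains no descendant of Hospital and blocks every backdoor path.
No other singleton works — e.g. {Treatment} leaves P1 open — so {Outcome} is the unique smallest valid adjustment set.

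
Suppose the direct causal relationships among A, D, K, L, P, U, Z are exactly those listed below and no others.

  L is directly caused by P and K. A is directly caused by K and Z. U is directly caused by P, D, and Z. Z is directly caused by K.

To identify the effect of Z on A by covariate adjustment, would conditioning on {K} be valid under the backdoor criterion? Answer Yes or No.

Yes

Backdoor paths from Z to A (paths whose first edge points into Z):
  P1: Z <- K -> A
Condition 1 (no descendant of Z in the set): holds — descendants of Z are {A, U}; none are in {K}.
Condition 2 (every backdoor path blocked by {K}):
  P1: blocked at fork node K ∈ conditioning set.
{K} satisfies the backdoor criterion.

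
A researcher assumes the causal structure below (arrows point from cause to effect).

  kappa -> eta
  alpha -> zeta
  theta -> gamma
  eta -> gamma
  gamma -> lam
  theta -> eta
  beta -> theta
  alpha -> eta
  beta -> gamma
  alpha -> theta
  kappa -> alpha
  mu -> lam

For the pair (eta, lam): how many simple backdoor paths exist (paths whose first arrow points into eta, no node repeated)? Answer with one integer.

6

A backdoor path from eta to lam is any simple undirected path whose first edge points into eta (i.e. leaves eta via a parent).
Parents of eta: {alpha, kappa, theta}.
Enumerating:
  P1: eta <- kappa -> alpha -> theta <- beta -> gamma -> lam
  P2: eta <- kappa -> alpha -> theta -> gamma -> lam
  P3: eta <- alpha -> theta <- beta -> gamma -> lam
  P4: eta <- alpha -> theta -> gamma -> lam
  P5: eta <- theta <- beta -> gamma -> lam
  P6: eta <- theta -> gamma -> lam
That exhausts the simple backdoor paths. Count: 6.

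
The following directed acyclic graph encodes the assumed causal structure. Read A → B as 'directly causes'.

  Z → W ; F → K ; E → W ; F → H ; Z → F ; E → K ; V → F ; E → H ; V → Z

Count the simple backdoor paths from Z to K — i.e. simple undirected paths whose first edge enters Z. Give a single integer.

2

A backdoor path from Z to K is any simple undirected path whose first edge points into Z (i.e. leaves Z via a parent).
Parents of Z: {V}.
Enumerating:
  P1: Z <- V -> F -> H <- E -> K
  P2: Z <- V -> F -> K
That exhausts the simple backdoor paths. Count: 2.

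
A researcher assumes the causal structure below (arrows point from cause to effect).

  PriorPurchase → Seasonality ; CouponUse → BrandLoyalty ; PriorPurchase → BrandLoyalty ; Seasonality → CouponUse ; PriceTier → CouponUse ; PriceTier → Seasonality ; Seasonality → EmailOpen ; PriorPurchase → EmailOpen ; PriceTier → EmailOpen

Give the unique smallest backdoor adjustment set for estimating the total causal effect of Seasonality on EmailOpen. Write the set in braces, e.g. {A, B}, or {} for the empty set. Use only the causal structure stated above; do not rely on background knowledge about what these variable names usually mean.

Variables eligible for adjustment (non-descendants of Seasonality, excluding Seasonality and EmailOpen): {PriceTier, PriorPurchase}.
Backdoor paths from Seasonality to EmailOpen:
  P1: Seasonality <- PriceTier -> EmailOpen
  P2: Seasonality <- PriceTier -> CouponUse -> BrandLoyalty <- PriorPurchase -> EmailOpen
  P3: Seasonality <- PriorPurchase -> EmailOpen
  P4: Seasonality <- PriorPurchase -> BrandLoyalty <- CouponUse <- PriceTier -> EmailOpen
The empty set is not sufficient: P1 (Seasonality <- PriceTier -> EmailOpen) has no collider blocking it and no conditioned non-collider, so it is open.
Try {PriceTier, PriorPurchase}:
  P1: blocked at fork node PriceTier ∈ conditioning set.
  P2: blocked at fork node PriceTier ∈ conditioning set.
  P3: blocked at fork node PriorPurchase ∈ conditioning set.
  P4: blocked at fork node PriorPurchase ∈ conditioning set.
{PriceTier, PriorPurchase} contains no descendant of Seasonality and blocks every backdoor path.
Every element of {PriceTier, PriorPurchase} is needed (dropping PriceTier leaves P1 open; dropping PriorPurchase leaves P3 open), so no proper subset is valid.
Among all size-2 subsets of the eligible variables, only {PriceTier, PriorPurchase} blocks every backdoor path, so it is the unique smallest valid adjustment set.

{PriceTier, PriorPurchase}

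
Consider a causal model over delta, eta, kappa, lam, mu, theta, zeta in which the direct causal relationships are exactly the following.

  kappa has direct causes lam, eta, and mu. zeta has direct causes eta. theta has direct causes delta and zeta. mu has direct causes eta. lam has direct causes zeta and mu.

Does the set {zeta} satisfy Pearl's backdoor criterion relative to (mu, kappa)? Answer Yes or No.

Backdoor paths from mu to kappa (paths whose first edge points into mu):
  P1: mu <- eta -> zeta -> lam -> kappa
  P2: mu <- eta -> kappa
Condition 1 (no descendant of mu in the set): holds — descendants of mu are {kappa, lam}; none are in {zeta}.
Condition 2 (every backdoor path blocked by {zeta}):
  P1: blocked at chain node zeta ∈ conditioning set.
  P2: open — no interior node is in the conditioning set.
{zeta} does not satisfy the backdoor criterion.

No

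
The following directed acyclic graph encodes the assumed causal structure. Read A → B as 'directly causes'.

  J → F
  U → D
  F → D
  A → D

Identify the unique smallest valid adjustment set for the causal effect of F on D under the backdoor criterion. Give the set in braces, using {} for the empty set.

Variables eligible for adjustment (non-descendants of F, excluding F and D): {A, J, U}.
Backdoor paths from F to D:
  (none)
With no backdoor paths the empty set already satisfies the criterion, and it is trivially minimal.

{}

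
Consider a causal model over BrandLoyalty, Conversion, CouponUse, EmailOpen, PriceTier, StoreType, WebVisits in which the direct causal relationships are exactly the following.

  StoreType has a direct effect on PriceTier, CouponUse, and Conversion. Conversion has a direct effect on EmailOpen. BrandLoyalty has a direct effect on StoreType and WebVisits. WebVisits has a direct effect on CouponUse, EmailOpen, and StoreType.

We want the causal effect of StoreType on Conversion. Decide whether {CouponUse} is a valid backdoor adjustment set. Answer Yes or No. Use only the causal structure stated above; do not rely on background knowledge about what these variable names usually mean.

No

Backdoor paths from StoreType to Conversion (paths whose first edge points into StoreType):
  P1: StoreType <- BrandLoyalty -> WebVisits -> EmailOpen <- Conversion
  P2: StoreType <- WebVisits -> EmailOpen <- Conversion
Condition 1 (no descendant of StoreType in the set): FAILS — CouponUse is a descendant of StoreType.
Condition 2 (every backdoor path blocked by {CouponUse}):
  P1: blocked at collider EmailOpen (neither it nor any descendant is in the conditioning set).
  P2: blocked at collider EmailOpen (neither it nor any descendant is in the conditioning set).
{CouponUse} does not satisfy the backdoor criterion.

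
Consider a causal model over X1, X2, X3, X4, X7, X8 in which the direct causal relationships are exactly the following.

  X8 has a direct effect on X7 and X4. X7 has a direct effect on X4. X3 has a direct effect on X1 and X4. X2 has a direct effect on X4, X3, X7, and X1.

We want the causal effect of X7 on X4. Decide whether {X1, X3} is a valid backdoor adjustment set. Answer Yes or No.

Backdoor paths from X7 to X4 (paths whose first edge points into X7):
  P1: X7 <- X2 -> X3 -> X4
  P2: X7 <- X2 -> X1 <- X3 -> X4
  P3: X7 <- X2 -> X4
  P4: X7 <- X8 -> X4
Condition 1 (no descendant of X7 in the set): holds — descendants of X7 are {X4}; none are in {X1, X3}.
Condition 2 (every backdoor path blocked by {X1, X3}):
  P1: blocked at chain node X3 ∈ conditioning set.
  P2: blocked at fork node X3 ∈ conditioning set.
  P3: open — no interior node is in the conditioning set.
  P4: open — no interior node is in the conditioning set.
{X1, X3} does not satisfy the backdoor criterion.

No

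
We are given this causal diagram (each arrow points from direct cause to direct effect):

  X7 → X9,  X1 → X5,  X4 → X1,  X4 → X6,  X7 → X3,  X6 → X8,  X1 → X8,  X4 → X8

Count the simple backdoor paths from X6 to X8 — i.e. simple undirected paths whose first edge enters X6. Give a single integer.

2

A backdoor path from X6 to X8 is any simple undirected path whose first edge points into X6 (i.e. leaves X6 via a parent).
Parents of X6: {X4}.
Enumerating:
  P1: X6 <- X4 -> X1 -> X8
  P2: X6 <- X4 -> X8
That exhausts the simple backdoor paths. Count: 2.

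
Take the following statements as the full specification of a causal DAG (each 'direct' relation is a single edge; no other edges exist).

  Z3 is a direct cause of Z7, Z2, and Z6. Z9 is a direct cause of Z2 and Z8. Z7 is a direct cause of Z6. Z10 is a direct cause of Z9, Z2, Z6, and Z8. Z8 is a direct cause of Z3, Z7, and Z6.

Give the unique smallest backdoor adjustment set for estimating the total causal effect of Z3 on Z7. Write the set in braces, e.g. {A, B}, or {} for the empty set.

Variables eligible for adjustment (non-descendants of Z3, excluding Z3 and Z7): {Z10, Z8, Z9}.
Backdoor paths from Z3 to Z7:
  P1: Z3 <- Z8 <- Z10 -> Z6 <- Z7
  P2: Z3 <- Z8 <- Z9 <- Z10 -> Z6 <- Z7
  P3: Z3 <- Z8 <- Z9 -> Z2 <- Z10 -> Z6 <- Z7
  P4: Z3 <- Z8 -> Z7
  P5: Z3 <- Z8 -> Z6 <- Z7
The empty set is not sufficient: P4 (Z3 <- Z8 -> Z7) has no collider blocking it and no conditioned non-collider, so it is open.
Try {Z8}:
  P1: blocked at chain node Z8 ∈ conditioning set.
  P2: blocked at chain node Z8 ∈ conditioning set.
  P3: blocked at chain node Z8 ∈ conditioning set.
  P4: blocked at fork node Z8 ∈ conditioning set.
  P5: blocked at fork node Z8 ∈ conditioning set.
{Z8} contains no descendant of Z3 and blocks every backdoor path.
No other singleton works — e.g. {Z10} leaves P4 open — so {Z8} is the unique smallest valid adjustment set.

{Z8}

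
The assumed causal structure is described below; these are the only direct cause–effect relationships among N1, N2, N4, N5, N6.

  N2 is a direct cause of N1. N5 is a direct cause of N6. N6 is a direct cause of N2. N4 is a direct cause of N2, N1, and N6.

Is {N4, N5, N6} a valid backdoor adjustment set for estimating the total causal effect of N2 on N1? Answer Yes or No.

Yes

Backdoor paths from N2 to N1 (paths whose first edge points into N2):
  P1: N2 <- N4 -> N1
  P2: N2 <- N6 <- N4 -> N1
Condition 1 (no descendant of N2 in the set): holds — descendants of N2 are {N1}; none are in {N4, N5, N6}.
Condition 2 (every backdoor path blocked by {N4, N5, N6}):
  P1: blocked at fork node N4 ∈ conditioning set.
  P2: blocked at chain node N6 ∈ conditioning set.
{N4, N5, N6} satisfies the backdoor criterion.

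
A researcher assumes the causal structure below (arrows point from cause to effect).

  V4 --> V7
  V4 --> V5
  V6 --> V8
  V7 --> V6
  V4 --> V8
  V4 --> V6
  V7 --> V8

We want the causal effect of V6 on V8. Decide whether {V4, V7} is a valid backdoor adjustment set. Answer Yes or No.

Backdoor paths from V6 to V8 (paths whose first edge points into V6):
  P1: V6 <- V4 -> V7 -> V8
  P2: V6 <- V4 -> V8
  P3: V6 <- V7 <- V4 -> V8
  P4: V6 <- V7 -> V8
Condition 1 (no descendant of V6 in the set): holds — descendants of V6 are {V8}; none are in {V4, V7}.
Condition 2 (every backdoor path blocked by {V4, V7}):
  P1: blocked at fork node V4 ∈ conditioning set.
  P2: blocked at fork node V4 ∈ conditioning set.
  P3: blocked at chain node V7 ∈ conditioning set.
  P4: blocked at fork node V7 ∈ conditioning set.
{V4, V7} satisfies the backdoor criterion.

Yes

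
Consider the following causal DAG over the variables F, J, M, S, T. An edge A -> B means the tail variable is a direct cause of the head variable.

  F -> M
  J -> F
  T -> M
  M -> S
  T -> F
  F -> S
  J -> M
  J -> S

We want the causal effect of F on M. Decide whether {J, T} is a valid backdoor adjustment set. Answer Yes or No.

Yes

Backdoor paths from F to M (paths whose first edge points into F):
  P1: F <- J -> M
  P2: F <- J -> S <- M
  P3: F <- T -> M
Condition 1 (no descendant of F in the set): holds — descendants of F are {M, S}; none are in {J, T}.
Condition 2 (every backdoor path blocked by {J, T}):
  P1: blocked at fork node J ∈ conditioning set.
  P2: blocked at fork node J ∈ conditioning set.
  P3: blocked at fork node T ∈ conditioning set.
{J, T} satisfies the backdoor criterion.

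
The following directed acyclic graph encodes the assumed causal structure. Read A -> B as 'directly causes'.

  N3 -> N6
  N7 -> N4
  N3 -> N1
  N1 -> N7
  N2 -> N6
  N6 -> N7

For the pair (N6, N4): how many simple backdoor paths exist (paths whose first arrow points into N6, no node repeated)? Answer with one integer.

A backdoor path from N6 to N4 is any simple undirected path whose first edge points into N6 (i.e. leaves N6 via a parent).
Parents of N6: {N2, N3}.
Enumerating:
  P1: N6 <- N3 -> N1 -> N7 -> N4
That exhausts the simple backdoor paths. Count: 1.

1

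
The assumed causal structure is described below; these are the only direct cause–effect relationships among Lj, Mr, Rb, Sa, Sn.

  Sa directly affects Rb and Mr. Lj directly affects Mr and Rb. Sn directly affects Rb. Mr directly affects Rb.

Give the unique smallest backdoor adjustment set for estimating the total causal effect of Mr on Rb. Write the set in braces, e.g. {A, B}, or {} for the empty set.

{Lj, Sa}

Variables eligible for adjustment (non-descendants of Mr, excluding Mr and Rb): {Lj, Sa, Sn}.
Backdoor paths from Mr to Rb:
  P1: Mr <- Sa -> Rb
  P2: Mr <- Lj -> Rb
The empty set is not sufficient: P1 (Mr <- Sa -> Rb) has no collider blocking it and no conditioned non-collider, so it is open.
Try {Lj, Sa}:
  P1: blocked at fork node Sa ∈ conditioning set.
  P2: blocked at fork node Lj ∈ conditioning set.
{Lj, Sa} contains no descendant of Mr and blocks every backdoor path.
Every element of {Lj, Sa} is needed (dropping Lj leaves P2 open; dropping Sa leaves P1 open), so no proper subset is valid.
Among all size-2 subsets of the eligible variables, only {Lj, Sa} blocks every backdoor path, so it is the unique smallest valid adjustment set.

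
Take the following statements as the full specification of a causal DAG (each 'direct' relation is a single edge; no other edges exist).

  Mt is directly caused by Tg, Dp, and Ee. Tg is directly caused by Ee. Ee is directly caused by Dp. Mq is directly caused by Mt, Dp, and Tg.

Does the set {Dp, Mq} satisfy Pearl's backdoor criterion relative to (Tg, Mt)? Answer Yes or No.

Backdoor paths from Tg to Mt (paths whose first edge points into Tg):
  P1: Tg <- Ee <- Dp -> Mt
  P2: Tg <- Ee <- Dp -> Mq <- Mt
  P3: Tg <- Ee -> Mt
Condition 1 (no descendant of Tg in the set): FAILS — Mq is a descendant of Tg.
Condition 2 (every backdoor path blocked by {Dp, Mq}):
  P1: blocked at fork node Dp ∈ conditioning set.
  P2: blocked at fork node Dp ∈ conditioning set.
  P3: open — no interior node is in the conditioning set.
{Dp, Mq} does not satisfy the backdoor criterion.

No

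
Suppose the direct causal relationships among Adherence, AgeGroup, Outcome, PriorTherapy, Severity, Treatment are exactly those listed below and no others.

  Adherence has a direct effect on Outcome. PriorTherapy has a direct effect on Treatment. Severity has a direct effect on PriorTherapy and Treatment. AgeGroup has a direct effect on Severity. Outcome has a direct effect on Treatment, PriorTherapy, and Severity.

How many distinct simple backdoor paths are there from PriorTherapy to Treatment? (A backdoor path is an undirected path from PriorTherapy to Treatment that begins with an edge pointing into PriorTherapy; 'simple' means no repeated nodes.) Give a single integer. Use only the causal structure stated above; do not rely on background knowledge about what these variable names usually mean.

4

A backdoor path from PriorTherapy to Treatment is any simple undirected path whose first edge points into PriorTherapy (i.e. leaves PriorTherapy via a parent).
Parents of PriorTherapy: {Outcome, Severity}.
Enumerating:
  P1: PriorTherapy <- Outcome -> Severity -> Treatment
  P2: PriorTherapy <- Outcome -> Treatment
  P3: PriorTherapy <- Severity <- Outcome -> Treatment
  P4: PriorTherapy <- Severity -> Treatment
That exhausts the simple backdoor paths. Count: 4.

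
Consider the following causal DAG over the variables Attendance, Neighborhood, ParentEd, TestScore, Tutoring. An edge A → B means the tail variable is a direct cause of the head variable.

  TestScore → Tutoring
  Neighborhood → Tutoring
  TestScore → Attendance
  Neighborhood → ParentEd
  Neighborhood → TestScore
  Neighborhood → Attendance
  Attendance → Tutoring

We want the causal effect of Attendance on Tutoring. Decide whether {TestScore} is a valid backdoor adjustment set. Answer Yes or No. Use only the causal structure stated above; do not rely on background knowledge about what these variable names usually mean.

Backdoor paths from Attendance to Tutoring (paths whose first edge points into Attendance):
  P1: Attendance <- Neighborhood -> TestScore -> Tutoring
  P2: Attendance <- Neighborhood -> Tutoring
  P3: Attendance <- TestScore <- Neighborhood -> Tutoring
  P4: Attendance <- TestScore -> Tutoring
Condition 1 (no descendant of Attendance in the set): holds — descendants of Attendance are {Tutoring}; none are in {TestScore}.
Condition 2 (every backdoor path blocked by {TestScore}):
  P1: blocked at chain node TestScore ∈ conditioning set.
  P2: open — no interior node is in the conditioning set.
  P3: blocked at chain node TestScore ∈ conditioning set.
  P4: blocked at fork node TestScore ∈ conditioning set.
{TestScore} does not satisfy the backdoor criterion.

No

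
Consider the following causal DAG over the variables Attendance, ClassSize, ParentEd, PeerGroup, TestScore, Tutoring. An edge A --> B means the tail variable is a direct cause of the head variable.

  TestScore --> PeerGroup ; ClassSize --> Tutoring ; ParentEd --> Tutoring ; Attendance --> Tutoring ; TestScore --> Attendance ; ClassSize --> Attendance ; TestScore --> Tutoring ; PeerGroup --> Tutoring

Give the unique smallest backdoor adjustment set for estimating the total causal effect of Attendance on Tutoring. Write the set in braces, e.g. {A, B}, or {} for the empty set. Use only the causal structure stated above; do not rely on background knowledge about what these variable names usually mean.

Variables eligible for adjustment (non-descendants of Attendance, excluding Attendance and Tutoring): {ClassSize, ParentEd, PeerGroup, TestScore}.
Backdoor paths from Attendance to Tutoring:
  P1: Attendance <- TestScore -> PeerGroup -> Tutoring
  P2: Attendance <- TestScore -> Tutoring
  P3: Attendance <- ClassSize -> Tutoring
The empty set is not sufficient: P1 (Attendance <- TestScore -> PeerGroup -> Tutoring) has no collider blocking it and no conditioned non-collider, so it is open.
Try {ClassSize, TestScore}:
  P1: blocked at fork node TestScore ∈ conditioning set.
  P2: blocked at fork node TestScore ∈ conditioning set.
  P3: blocked at fork node ClassSize ∈ conditioning set.
{ClassSize, TestScore} contains no descendant of Attendance and blocks every backdoor path.
Every element of {ClassSize, TestScore} is needed (dropping ClassSize leaves P3 open; dropping TestScore leaves P1 open), so no proper subset is valid.
Among all size-2 subsets of the eligible variables, only {ClassSize, TestScore} blocks every backdoor path, so it is the unique smallest valid adjustment set.

{ClassSize, TestScore}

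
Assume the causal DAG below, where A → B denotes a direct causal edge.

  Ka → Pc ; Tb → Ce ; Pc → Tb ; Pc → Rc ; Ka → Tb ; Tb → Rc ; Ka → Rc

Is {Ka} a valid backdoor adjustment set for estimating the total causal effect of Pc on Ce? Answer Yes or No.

Yes

Backdoor paths from Pc to Ce (paths whose first edge points into Pc):
  P1: Pc <- Ka -> Tb -> Ce
  P2: Pc <- Ka -> Rc <- Tb -> Ce
Condition 1 (no descendant of Pc in the set): holds — descendants of Pc are {Ce, Rc, Tb}; none are in {Ka}.
Condition 2 (every backdoor path blocked by {Ka}):
  P1: blocked at fork node Ka ∈ conditioning set.
  P2: blocked at fork node Ka ∈ conditioning set.
{Ka} satisfies the backdoor criterion.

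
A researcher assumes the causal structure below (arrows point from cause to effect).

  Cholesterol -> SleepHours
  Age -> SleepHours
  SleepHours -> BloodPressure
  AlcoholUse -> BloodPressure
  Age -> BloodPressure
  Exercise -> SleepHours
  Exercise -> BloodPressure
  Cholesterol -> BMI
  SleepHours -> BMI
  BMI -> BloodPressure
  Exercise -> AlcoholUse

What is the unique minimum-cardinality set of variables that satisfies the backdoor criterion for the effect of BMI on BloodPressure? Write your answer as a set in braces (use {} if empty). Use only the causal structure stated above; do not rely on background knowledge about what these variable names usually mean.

{Cholesterol, SleepHours}

Variables eligible for adjustment (non-descendants of BMI, excluding BMI and BloodPressure): {Age, AlcoholUse, Cholesterol, Exercise, SleepHours}.
Backdoor paths from BMI to BloodPressure:
  P1: BMI <- Cholesterol -> SleepHours <- Age -> BloodPressure
  P2: BMI <- Cholesterol -> SleepHours <- Exercise -> AlcoholUse -> BloodPressure
  P3: BMI <- Cholesterol -> SleepHours <- Exercise -> BloodPressure
  P4: BMI <- Cholesterol -> SleepHours -> BloodPressure
  P5: BMI <- SleepHours <- Age -> BloodPressure
  P6: BMI <- SleepHours <- Exercise -> AlcoholUse -> BloodPressure
  P7: BMI <- SleepHours <- Exercise -> BloodPressure
  P8: BMI <- SleepHours -> BloodPressure
The empty set is not sufficient: P4 (BMI <- Cholesterol -> SleepHours -> BloodPressure) has no collider blocking it and no conditioned non-collider, so it is open.
Try {Cholesterol, SleepHours}:
  P1: blocked at fork node Cholesterol ∈ conditioning set.
  P2: blocked at fork node Cholesterol ∈ conditioning set.
  P3: blocked at fork node Cholesterol ∈ conditioning set.
  P4: blocked at fork node Cholesterol ∈ conditioning set.
  P5: blocked at chain node SleepHours ∈ conditioning set.
  P6: blocked at chain node SleepHours ∈ conditioning set.
  P7: blocked at chain node SleepHours ∈ conditioning set.
  P8: blocked at fork node SleepHours ∈ conditioning set.
{Cholesterol, SleepHours} contains no descendant of BMI and blocks every backdoor path.
Every element of {Cholesterol, SleepHours} is needed (dropping Cholesterol leaves P1 open; dropping SleepHours leaves P5 open), so no proper subset is valid.
Among all size-2 subsets of the eligible variables, only {Cholesterol, SleepHours} blocks every backdoor path, so it is the unique smallest valid adjustment set.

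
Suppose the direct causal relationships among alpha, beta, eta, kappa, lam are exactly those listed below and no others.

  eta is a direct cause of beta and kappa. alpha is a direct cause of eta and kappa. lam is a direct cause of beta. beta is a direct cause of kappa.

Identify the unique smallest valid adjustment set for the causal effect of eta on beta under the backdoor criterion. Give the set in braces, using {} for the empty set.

Variables eligible for adjustment (non-descendants of eta, excluding eta and beta): {alpha, lam}.
Backdoor paths from eta to beta:
  P1: eta <- alpha -> kappa <- beta
Each backdoor path contains an unconditioned collider, so every path is already blocked with the empty conditioning set:
  P1: blocked at collider kappa (neither it nor any descendant is in the conditioning set).
The empty set is therefore the unique smallest valid set.

{}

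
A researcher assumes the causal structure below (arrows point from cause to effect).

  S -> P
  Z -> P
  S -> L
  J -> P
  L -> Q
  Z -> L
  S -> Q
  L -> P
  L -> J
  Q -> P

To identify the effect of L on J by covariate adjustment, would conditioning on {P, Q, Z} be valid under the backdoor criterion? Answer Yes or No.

Backdoor paths from L to J (paths whose first edge points into L):
  P1: L <- S -> Q -> P <- J
  P2: L <- S -> P <- J
  P3: L <- Z -> P <- J
Condition 1 (no descendant of L in the set): FAILS — P and Q are descendants of L.
Condition 2 (every backdoor path blocked by {P, Q, Z}):
  P1: blocked at chain node Q ∈ conditioning set.
  P2: open — collider(s) P are conditioned on (or have a conditioned descendant) and no non-collider on the path is in the set.
  P3: blocked at fork node Z ∈ conditioning set.
{P, Q, Z} does not satisfy the backdoor criterion.

No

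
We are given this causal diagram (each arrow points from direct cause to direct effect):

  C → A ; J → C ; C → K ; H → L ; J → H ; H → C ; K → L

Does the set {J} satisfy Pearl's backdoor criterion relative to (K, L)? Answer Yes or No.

No

Backdoor paths from K to L (paths whose first edge points into K):
  P1: K <- C <- J -> H -> L
  P2: K <- C <- H -> L
Condition 1 (no descendant of K in the set): holds — descendants of K are {L}; none are in {J}.
Condition 2 (every backdoor path blocked by {J}):
  P1: blocked at fork node J ∈ conditioning set.
  P2: open — no interior node is in the conditioning set.
{J} does not satisfy the backdoor criterion.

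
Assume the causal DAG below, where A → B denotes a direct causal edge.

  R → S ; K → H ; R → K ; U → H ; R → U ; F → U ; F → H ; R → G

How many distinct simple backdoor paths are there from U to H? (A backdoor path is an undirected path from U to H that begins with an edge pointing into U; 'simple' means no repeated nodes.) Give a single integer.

A backdoor path from U to H is any simple undirected path whose first edge points into U (i.e. leaves U via a parent).
Parents of U: {F, R}.
Enumerating:
  P1: U <- R -> K -> H
  P2: U <- F -> H
That exhausts the simple backdoor paths. Count: 2.

2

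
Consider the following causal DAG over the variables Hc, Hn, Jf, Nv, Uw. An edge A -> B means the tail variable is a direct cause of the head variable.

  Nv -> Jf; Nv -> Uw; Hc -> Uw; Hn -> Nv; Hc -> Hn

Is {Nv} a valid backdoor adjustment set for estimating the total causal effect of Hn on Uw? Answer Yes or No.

Backdoor paths from Hn to Uw (paths whose first edge points into Hn):
  P1: Hn <- Hc -> Uw
Condition 1 (no descendant of Hn in the set): FAILS — Nv is a descendant of Hn.
Condition 2 (every backdoor path blocked by {Nv}):
  P1: open — no interior node is in the conditioning set.
{Nv} does not satisfy the backdoor criterion.

No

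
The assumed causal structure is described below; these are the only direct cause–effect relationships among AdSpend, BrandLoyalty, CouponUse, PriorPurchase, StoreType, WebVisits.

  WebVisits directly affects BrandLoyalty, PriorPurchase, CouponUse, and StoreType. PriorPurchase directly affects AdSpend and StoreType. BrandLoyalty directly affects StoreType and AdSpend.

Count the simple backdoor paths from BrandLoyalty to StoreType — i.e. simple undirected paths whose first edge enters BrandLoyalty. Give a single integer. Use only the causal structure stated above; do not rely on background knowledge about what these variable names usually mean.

2

A backdoor path from BrandLoyalty to StoreType is any simple undirected path whose first edge points into BrandLoyalty (i.e. leaves BrandLoyalty via a parent).
Parents of BrandLoyalty: {WebVisits}.
Enumerating:
  P1: BrandLoyalty <- WebVisits -> PriorPurchase -> StoreType
  P2: BrandLoyalty <- WebVisits -> StoreType
That exhausts the simple backdoor paths. Count: 2.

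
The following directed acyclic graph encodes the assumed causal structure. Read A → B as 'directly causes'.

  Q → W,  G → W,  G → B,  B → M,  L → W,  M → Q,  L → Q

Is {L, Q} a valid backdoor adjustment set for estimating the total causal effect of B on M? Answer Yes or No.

No

Backdoor paths from B to M (paths whose first edge points into B):
  P1: B <- G -> W <- L -> Q <- M
  P2: B <- G -> W <- Q <- M
Condition 1 (no descendant of B in the set): FAILS — Q is a descendant of B.
Condition 2 (every backdoor path blocked by {L, Q}):
  P1: blocked at collider W (neither it nor any descendant is in the conditioning set).
  P2: blocked at collider W (neither it nor any descendant is in the conditioning set).
{L, Q} does not satisfy the backdoor criterion.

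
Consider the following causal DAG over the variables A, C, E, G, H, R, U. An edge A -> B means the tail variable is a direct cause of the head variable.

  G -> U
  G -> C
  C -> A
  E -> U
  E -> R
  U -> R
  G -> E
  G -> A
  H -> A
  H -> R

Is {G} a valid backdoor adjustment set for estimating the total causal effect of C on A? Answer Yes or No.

Backdoor paths from C to A (paths whose first edge points into C):
  P1: C <- G -> E -> U -> R <- H -> A
  P2: C <- G -> E -> R <- H -> A
  P3: C <- G -> U <- E -> R <- H -> A
  P4: C <- G -> U -> R <- H -> A
  P5: C <- G -> A
Condition 1 (no descendant of C in the set): holds — descendants of C are {A}; none are in {G}.
Condition 2 (every backdoor path blocked by {G}):
  P1: blocked at fork node G ∈ conditioning set.
  P2: blocked at fork node G ∈ conditioning set.
  P3: blocked at fork node G ∈ conditioning set.
  P4: blocked at fork node G ∈ conditioning set.
  P5: blocked at fork node G ∈ conditioning set.
{G} satisfies the backdoor criterion.

Yes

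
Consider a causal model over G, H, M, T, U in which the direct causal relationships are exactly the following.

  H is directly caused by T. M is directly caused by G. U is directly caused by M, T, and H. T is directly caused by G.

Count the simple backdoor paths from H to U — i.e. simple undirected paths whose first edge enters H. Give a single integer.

2

A backdoor path from H to U is any simple undirected path whose first edge points into H (i.e. leaves H via a parent).
Parents of H: {T}.
Enumerating:
  P1: H <- T <- G -> M -> U
  P2: H <- T -> U
That exhausts the simple backdoor paths. Count: 2.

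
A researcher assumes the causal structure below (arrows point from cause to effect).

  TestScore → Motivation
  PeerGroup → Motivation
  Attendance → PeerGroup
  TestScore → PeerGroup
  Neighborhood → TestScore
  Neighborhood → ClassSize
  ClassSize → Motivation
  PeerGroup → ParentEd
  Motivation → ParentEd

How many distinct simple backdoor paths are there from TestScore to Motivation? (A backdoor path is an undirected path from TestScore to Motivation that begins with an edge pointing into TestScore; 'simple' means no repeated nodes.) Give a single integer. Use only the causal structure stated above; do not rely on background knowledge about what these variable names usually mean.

A backdoor path from TestScore to Motivation is any simple undirected path whose first edge points into TestScore (i.e. leaves TestScore via a parent).
Parents of TestScore: {Neighborhood}.
Enumerating:
  P1: TestScore <- Neighborhood -> ClassSize -> Motivation
That exhausts the simple backdoor paths. Count: 1.

1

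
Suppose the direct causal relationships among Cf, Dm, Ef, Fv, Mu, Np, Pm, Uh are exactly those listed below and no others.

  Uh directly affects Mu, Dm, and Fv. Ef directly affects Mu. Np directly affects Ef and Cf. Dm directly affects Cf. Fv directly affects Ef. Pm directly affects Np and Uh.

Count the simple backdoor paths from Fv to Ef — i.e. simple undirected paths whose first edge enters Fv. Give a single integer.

3

A backdoor path from Fv to Ef is any simple undirected path whose first edge points into Fv (i.e. leaves Fv via a parent).
Parents of Fv: {Uh}.
Enumerating:
  P1: Fv <- Uh <- Pm -> Np -> Ef
  P2: Fv <- Uh -> Dm -> Cf <- Np -> Ef
  P3: Fv <- Uh -> Mu <- Ef
That exhausts the simple backdoor paths. Count: 3.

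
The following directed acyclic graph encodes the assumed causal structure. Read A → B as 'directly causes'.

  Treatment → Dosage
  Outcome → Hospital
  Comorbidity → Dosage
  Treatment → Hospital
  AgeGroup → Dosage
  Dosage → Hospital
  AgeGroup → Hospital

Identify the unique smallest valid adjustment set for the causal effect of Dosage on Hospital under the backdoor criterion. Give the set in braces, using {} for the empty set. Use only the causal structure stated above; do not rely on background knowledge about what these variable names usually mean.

{AgeGroup, Treatment}

Variables eligible for adjustment (non-descendants of Dosage, excluding Dosage and Hospital): {AgeGroup, Comorbidity, Outcome, Treatment}.
Backdoor paths from Dosage to Hospital:
  P1: Dosage <- AgeGroup -> Hospital
  P2: Dosage <- Treatment -> Hospital
The empty set is not sufficient: P1 (Dosage <- AgeGroup -> Hospital) has no collider blocking it and no conditioned non-collider, so it is open.
Try {AgeGroup, Treatment}:
  P1: blocked at fork node AgeGroup ∈ conditioning set.
  P2: blocked at fork node Treatment ∈ conditioning set.
{AgeGroup, Treatment} contains no descendant of Dosage and blocks every backdoor path.
Every element of {AgeGroup, Treatment} is needed (dropping AgeGroup leaves P1 open; dropping Treatment leaves P2 open), so no proper subset is valid.
Among all size-2 subsets of the eligible variables, only {AgeGroup, Treatment} blocks every backdoor path, so it is the unique smallest valid adjustment set.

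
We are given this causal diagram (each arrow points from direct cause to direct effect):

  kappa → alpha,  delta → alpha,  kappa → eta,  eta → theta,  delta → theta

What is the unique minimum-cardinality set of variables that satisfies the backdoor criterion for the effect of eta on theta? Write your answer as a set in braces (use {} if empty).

Variables eligible for adjustment (non-descendants of eta, excluding eta and theta): {alpha, delta, kappa}.
Backdoor paths from eta to theta:
  P1: eta <- kappa -> alpha <- delta -> theta
Each backdoor path contains an unconditioned collider, so every path is already blocked with the empty conditioning set:
  P1: blocked at collider alpha (neither it nor any descendant is in the conditioning set).
The empty set is therefore the unique smallest valid set.

{}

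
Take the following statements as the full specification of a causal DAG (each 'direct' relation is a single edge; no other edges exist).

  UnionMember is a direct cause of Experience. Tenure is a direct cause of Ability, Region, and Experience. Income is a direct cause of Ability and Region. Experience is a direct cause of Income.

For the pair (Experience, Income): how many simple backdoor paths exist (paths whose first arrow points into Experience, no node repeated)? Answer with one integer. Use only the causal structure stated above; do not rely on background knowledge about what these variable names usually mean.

A backdoor path from Experience to Income is any simple undirected path whose first edge points into Experience (i.e. leaves Experience via a parent).
Parents of Experience: {Tenure, UnionMember}.
Enumerating:
  P1: Experience <- Tenure -> Region <- Income
  P2: Experience <- Tenure -> Ability <- Income
That exhausts the simple backdoor paths. Count: 2.

2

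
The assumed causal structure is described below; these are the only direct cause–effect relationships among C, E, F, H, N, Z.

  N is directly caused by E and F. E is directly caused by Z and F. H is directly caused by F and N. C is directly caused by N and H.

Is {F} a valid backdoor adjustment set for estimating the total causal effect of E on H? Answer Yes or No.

Backdoor paths from E to H (paths whose first edge points into E):
  P1: E <- F -> N -> H
  P2: E <- F -> N -> C <- H
  P3: E <- F -> H
Condition 1 (no descendant of E in the set): holds — descendants of E are {C, H, N}; none are in {F}.
Condition 2 (every backdoor path blocked by {F}):
  P1: blocked at fork node F ∈ conditioning set.
  P2: blocked at fork node F ∈ conditioning set.
  P3: blocked at fork node F ∈ conditioning set.
{F} satisfies the backdoor criterion.

Yes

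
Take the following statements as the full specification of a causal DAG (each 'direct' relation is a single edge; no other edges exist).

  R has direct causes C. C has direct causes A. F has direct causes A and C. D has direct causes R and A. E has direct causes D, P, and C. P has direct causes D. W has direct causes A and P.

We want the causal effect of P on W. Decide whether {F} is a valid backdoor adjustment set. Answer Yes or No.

Backdoor paths from P to W (paths whose first edge points into P):
  P1: P <- D <- A -> W
  P2: P <- D <- R <- C <- A -> W
  P3: P <- D <- R <- C -> F <- A -> W
  P4: P <- D -> E <- C <- A -> W
  P5: P <- D -> E <- C -> F <- A -> W
Condition 1 (no descendant of P in the set): holds — descendants of P are {E, W}; none are in {F}.
Condition 2 (every backdoor path blocked by {F}):
  P1: open — no interior node is in the conditioning set.
  P2: open — no interior node is in the conditioning set.
  P3: open — collider(s) F are conditioned on (or have a conditioned descendant) and no non-collider on the path is in the set.
  P4: blocked at collider E (neither it nor any descendant is in the conditioning set).
  P5: blocked at collider E (neither it nor any descendant is in the conditioning set).
{F} does not satisfy the backdoor criterion.

No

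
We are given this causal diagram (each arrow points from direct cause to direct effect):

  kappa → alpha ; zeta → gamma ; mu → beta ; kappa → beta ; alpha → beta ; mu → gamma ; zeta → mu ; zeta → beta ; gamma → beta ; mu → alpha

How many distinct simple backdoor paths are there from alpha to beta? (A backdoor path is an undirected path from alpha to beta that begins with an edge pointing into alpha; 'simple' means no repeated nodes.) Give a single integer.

A backdoor path from alpha to beta is any simple undirected path whose first edge points into alpha (i.e. leaves alpha via a parent).
Parents of alpha: {kappa, mu}.
Enumerating:
  P1: alpha <- kappa -> beta
  P2: alpha <- mu <- zeta -> gamma -> beta
  P3: alpha <- mu <- zeta -> beta
  P4: alpha <- mu -> gamma <- zeta -> beta
  P5: alpha <- mu -> gamma -> beta
  P6: alpha <- mu -> beta
That exhausts the simple backdoor paths. Count: 6.

6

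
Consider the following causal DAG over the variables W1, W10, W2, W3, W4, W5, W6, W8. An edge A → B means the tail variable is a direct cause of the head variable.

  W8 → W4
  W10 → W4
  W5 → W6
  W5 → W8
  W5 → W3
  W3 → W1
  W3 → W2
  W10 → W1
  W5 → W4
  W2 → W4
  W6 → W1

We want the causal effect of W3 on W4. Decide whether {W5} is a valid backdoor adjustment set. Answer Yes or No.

Yes

Backdoor paths from W3 to W4 (paths whose first edge points into W3):
  P1: W3 <- W5 -> W8 -> W4
  P2: W3 <- W5 -> W6 -> W1 <- W10 -> W4
  P3: W3 <- W5 -> W4
Condition 1 (no descendant of W3 in the set): holds — descendants of W3 are {W1, W2, W4}; none are in {W5}.
Condition 2 (every backdoor path blocked by {W5}):
  P1: blocked at fork node W5 ∈ conditioning set.
  P2: blocked at fork node W5 ∈ conditioning set.
  P3: blocked at fork node W5 ∈ conditioning set.
{W5} satisfies the backdoor criterion.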